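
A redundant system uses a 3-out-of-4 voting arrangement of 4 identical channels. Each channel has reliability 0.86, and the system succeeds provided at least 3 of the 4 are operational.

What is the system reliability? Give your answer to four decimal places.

0.9032

R = Σ_{i=3}^{4} C(4,i) p^i (1−p)^{4−i} with p = 0.86
C(4,3)·0.86^3·0.14^1 = 0.356191
C(4,4)·0.86^4·0.14^0 = 0.547008
Sum = 0.9032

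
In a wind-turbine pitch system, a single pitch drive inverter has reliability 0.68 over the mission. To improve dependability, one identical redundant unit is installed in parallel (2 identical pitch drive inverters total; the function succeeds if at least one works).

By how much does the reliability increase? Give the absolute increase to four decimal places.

0.2176

R_before = 0.68
R_after = 1 − (1 − 0.68)^2 = 0.8976
ΔR = 0.8976 − 0.68 = 0.2176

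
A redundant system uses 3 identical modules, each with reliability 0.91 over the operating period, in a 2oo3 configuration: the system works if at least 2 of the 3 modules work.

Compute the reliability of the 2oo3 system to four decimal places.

R = Σ_{i=2}^{3} C(3,i) p^i (1−p)^{3−i} with p = 0.91
C(3,2)·0.91^2·0.09^1 = 0.223587
C(3,3)·0.91^3·0.09^0 = 0.753571
Sum = 0.9772

0.9772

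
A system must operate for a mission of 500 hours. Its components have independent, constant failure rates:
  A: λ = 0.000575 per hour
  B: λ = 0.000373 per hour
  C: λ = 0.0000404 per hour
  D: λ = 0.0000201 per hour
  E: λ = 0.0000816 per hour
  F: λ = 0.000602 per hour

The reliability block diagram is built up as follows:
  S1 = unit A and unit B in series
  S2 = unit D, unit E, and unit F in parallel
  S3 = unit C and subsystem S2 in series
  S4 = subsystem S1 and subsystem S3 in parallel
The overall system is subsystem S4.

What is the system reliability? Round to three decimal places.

0.992

R(A) = exp(−0.000575 × 500) = 0.75014
R(B) = exp(−0.000373 × 500) = 0.82986
R(C) = exp(−0.0000404 × 500) = 0.98000
R(D) = exp(−0.0000201 × 500) = 0.99000
R(E) = exp(−0.0000816 × 500) = 0.96002
R(F) = exp(−0.000602 × 500) = 0.74008
Series (A and B): 0.75014 × 0.82986 = 0.62251
Parallel (D, E, and F): 1 − (1 − 0.99000)(1 − 0.96002)(1 − 0.74008) = 0.99990
Series (C and [0.99990]): 0.98000 × 0.99990 = 0.97990
Parallel ([0.62251] and [0.97990]): 1 − (1 − 0.62251)(1 − 0.97990) = 0.992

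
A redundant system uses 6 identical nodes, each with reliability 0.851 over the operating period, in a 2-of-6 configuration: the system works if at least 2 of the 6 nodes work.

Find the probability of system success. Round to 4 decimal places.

0.9996

R = Σ_{i=2}^{6} C(6,i) p^i (1−p)^{6−i} with p = 0.851
C(6,2)·0.851^2·0.149^4 = 0.005354
C(6,3)·0.851^3·0.149^3 = 0.040773
C(6,4)·0.851^4·0.149^2 = 0.174655
C(6,5)·0.851^5·0.149^1 = 0.399011
C(6,6)·0.851^6·0.149^0 = 0.379820
Sum = 0.9996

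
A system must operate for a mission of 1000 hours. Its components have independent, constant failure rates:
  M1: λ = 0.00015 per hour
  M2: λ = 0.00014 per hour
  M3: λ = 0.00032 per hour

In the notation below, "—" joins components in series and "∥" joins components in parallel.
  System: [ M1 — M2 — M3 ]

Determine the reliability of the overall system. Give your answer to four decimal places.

R(M1) = exp(−0.00015 × 1000) = 0.860708
R(M2) = exp(−0.00014 × 1000) = 0.869358
R(M3) = exp(−0.00032 × 1000) = 0.726149
Series (M1, M2, and M3): 0.860708 × 0.869358 × 0.726149 = 0.5434

0.5434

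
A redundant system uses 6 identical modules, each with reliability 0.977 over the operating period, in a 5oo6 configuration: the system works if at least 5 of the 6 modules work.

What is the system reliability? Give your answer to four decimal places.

0.9925

R = Σ_{i=5}^{6} C(6,i) p^i (1−p)^{6−i} with p = 0.977
C(6,5)·0.977^5·0.023^1 = 0.122843
C(6,6)·0.977^6·0.023^0 = 0.869696
Sum = 0.9925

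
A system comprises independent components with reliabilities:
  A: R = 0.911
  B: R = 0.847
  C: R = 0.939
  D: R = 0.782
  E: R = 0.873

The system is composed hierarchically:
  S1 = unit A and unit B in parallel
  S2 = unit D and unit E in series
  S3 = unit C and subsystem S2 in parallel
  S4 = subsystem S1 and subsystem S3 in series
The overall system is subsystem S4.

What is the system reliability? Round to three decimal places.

0.967

Parallel (A and B): 1 − (1 − 0.91100)(1 − 0.84700) = 0.98638
Series (D and E): 0.78200 × 0.87300 = 0.68269
Parallel (C and [0.68269]): 1 − (1 − 0.93900)(1 − 0.68269) = 0.98064
Series ([0.98638] and [0.98064]): 0.98638 × 0.98064 = 0.967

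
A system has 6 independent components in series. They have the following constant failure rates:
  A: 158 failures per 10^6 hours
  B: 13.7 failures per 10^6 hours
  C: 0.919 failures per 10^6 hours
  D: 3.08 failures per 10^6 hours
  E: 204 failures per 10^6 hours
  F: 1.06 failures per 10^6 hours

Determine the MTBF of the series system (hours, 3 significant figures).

2630

Series of exponential components: λ_sys = Σ λ_i
λ_sys = 0.000158 + 0.0000137 + 0.000000919 + 0.00000308 + 0.000204 + 0.00000106 = 3.8076e-04 /h
MTBF = 1 / λ_sys = 2630 h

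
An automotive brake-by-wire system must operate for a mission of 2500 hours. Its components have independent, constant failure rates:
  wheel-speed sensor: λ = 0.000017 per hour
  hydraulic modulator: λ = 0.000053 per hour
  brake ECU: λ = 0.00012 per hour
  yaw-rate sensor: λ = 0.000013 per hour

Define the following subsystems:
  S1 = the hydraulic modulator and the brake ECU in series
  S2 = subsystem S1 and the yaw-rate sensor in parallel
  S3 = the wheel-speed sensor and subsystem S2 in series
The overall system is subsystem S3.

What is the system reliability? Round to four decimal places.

0.9476

R(wheel-speed sensor) = exp(−0.000017 × 2500) = 0.958390
R(hydraulic modulator) = exp(−0.000053 × 2500) = 0.875903
R(brake ECU) = exp(−0.00012 × 2500) = 0.740818
R(yaw-rate sensor) = exp(−0.000013 × 2500) = 0.968022
Series (hydraulic modulator and brake ECU): 0.875903 × 0.740818 = 0.648885
Parallel ([0.648885] and yaw-rate sensor): 1 − (1 − 0.648885)(1 − 0.968022) = 0.988772
Series (wheel-speed sensor and [0.988772]): 0.958390 × 0.988772 = 0.9476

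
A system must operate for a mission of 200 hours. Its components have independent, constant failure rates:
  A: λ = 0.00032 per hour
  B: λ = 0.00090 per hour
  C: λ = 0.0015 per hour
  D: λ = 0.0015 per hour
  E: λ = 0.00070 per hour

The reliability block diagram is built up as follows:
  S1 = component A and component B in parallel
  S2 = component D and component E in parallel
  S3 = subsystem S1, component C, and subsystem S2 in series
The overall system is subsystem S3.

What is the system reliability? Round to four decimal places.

0.7084

R(A) = exp(−0.00032 × 200) = 0.938005
R(B) = exp(−0.00090 × 200) = 0.835270
R(C) = exp(−0.0015 × 200) = 0.740818
R(D) = exp(−0.0015 × 200) = 0.740818
R(E) = exp(−0.00070 × 200) = 0.869358
Parallel (A and B): 1 − (1 − 0.938005)(1 − 0.835270) = 0.989788
Parallel (D and E): 1 − (1 − 0.740818)(1 − 0.869358) = 0.966140
Series ([0.989788], C, and [0.966140]): 0.989788 × 0.740818 × 0.966140 = 0.7084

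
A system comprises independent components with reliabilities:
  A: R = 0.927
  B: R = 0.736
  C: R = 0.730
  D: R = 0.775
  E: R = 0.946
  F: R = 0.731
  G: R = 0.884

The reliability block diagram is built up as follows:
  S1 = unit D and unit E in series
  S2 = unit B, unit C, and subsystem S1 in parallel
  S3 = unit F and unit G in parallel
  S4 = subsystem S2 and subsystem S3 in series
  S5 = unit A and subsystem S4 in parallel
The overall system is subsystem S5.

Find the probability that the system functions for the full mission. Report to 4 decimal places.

Series (D and E): 0.775000 × 0.946000 = 0.733150
Parallel (B, C, and [0.733150]): 1 − (1 − 0.736000)(1 − 0.730000)(1 − 0.733150) = 0.980979
Parallel (F and G): 1 − (1 − 0.731000)(1 − 0.884000) = 0.968796
Series ([0.980979] and [0.968796]): 0.980979 × 0.968796 = 0.950369
Parallel (A and [0.950369]): 1 − (1 − 0.927000)(1 − 0.950369) = 0.9964

0.9964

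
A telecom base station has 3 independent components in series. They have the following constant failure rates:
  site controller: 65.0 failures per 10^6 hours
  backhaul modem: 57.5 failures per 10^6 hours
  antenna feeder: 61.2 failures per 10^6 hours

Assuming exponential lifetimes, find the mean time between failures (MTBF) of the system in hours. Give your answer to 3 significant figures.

Series of exponential components: λ_sys = Σ λ_i
λ_sys = 0.0000650 + 0.0000575 + 0.0000612 = 1.8370e-04 /h
MTBF = 1 / λ_sys = 5440 h

5440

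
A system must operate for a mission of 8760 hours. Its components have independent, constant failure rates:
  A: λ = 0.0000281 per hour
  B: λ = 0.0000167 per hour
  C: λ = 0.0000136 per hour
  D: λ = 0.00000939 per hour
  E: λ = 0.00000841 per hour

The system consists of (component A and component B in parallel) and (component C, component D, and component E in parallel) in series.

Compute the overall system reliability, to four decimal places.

0.9697

R(A) = exp(−0.0000281 × 8760) = 0.781800
R(B) = exp(−0.0000167 × 8760) = 0.863905
R(C) = exp(−0.0000136 × 8760) = 0.887687
R(D) = exp(−0.00000939 × 8760) = 0.921036
R(E) = exp(−0.00000841 × 8760) = 0.928977
Parallel (A and B): 1 − (1 − 0.781800)(1 − 0.863905) = 0.970304
Parallel (C, D, and E): 1 − (1 − 0.887687)(1 − 0.921036)(1 − 0.928977) = 0.999370
Series ([0.970304] and [0.999370]): 0.970304 × 0.999370 = 0.9697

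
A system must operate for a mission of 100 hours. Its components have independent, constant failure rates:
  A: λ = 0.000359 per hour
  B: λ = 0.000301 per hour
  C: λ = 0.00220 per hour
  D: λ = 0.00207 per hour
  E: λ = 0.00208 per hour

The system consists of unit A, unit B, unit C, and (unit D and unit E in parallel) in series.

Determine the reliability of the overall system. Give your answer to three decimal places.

0.725

R(A) = exp(−0.000359 × 100) = 0.96474
R(B) = exp(−0.000301 × 100) = 0.97035
R(C) = exp(−0.00220 × 100) = 0.80252
R(D) = exp(−0.00207 × 100) = 0.81302
R(E) = exp(−0.00208 × 100) = 0.81221
Parallel (D and E): 1 − (1 − 0.81302)(1 − 0.81221) = 0.96489
Series (A, B, C, and [0.96489]): 0.96474 × 0.97035 × 0.80252 × 0.96489 = 0.725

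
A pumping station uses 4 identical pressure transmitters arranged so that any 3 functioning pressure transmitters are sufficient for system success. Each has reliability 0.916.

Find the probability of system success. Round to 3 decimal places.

R = Σ_{i=3}^{4} C(4,i) p^i (1−p)^{4−i} with p = 0.916
C(4,3)·0.916^3·0.084^1 = 0.25824
C(4,4)·0.916^4·0.084^0 = 0.70401
Sum = 0.962

0.962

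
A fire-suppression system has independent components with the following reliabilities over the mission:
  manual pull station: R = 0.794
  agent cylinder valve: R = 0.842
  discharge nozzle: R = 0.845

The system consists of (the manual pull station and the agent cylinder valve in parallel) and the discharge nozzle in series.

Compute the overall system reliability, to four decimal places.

0.8175

Parallel (manual pull station and agent cylinder valve): 1 − (1 − 0.794000)(1 − 0.842000) = 0.967452
Series ([0.967452] and discharge nozzle): 0.967452 × 0.845000 = 0.8175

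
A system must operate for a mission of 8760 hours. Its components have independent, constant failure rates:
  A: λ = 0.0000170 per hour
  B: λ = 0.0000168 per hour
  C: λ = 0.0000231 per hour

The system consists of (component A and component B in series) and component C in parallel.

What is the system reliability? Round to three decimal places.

R(A) = exp(−0.0000170 × 8760) = 0.86164
R(B) = exp(−0.0000168 × 8760) = 0.86315
R(C) = exp(−0.0000231 × 8760) = 0.81680
Series (A and B): 0.86164 × 0.86315 = 0.74372
Parallel ([0.74372] and C): 1 − (1 − 0.74372)(1 − 0.81680) = 0.953

0.953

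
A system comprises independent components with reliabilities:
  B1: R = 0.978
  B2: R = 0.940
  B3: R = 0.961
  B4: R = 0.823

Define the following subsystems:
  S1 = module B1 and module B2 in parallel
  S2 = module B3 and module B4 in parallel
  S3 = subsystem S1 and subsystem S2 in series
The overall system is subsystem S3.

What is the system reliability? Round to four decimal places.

Parallel (B1 and B2): 1 − (1 − 0.978000)(1 − 0.940000) = 0.998680
Parallel (B3 and B4): 1 − (1 − 0.961000)(1 − 0.823000) = 0.993097
Series ([0.998680] and [0.993097]): 0.998680 × 0.993097 = 0.9918

0.9918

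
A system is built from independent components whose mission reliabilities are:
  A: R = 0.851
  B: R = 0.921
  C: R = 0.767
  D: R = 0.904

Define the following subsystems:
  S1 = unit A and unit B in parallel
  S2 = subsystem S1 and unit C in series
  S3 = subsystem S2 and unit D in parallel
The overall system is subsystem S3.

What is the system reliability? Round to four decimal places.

Parallel (A and B): 1 − (1 − 0.851000)(1 − 0.921000) = 0.988229
Series ([0.988229] and C): 0.988229 × 0.767000 = 0.757972
Parallel ([0.757972] and D): 1 − (1 − 0.757972)(1 − 0.904000) = 0.9768

0.9768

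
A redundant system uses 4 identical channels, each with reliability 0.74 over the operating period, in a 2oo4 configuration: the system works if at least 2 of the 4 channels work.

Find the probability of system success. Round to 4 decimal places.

R = Σ_{i=2}^{4} C(4,i) p^i (1−p)^{4−i} with p = 0.74
C(4,2)·0.74^2·0.26^2 = 0.222107
C(4,3)·0.74^3·0.26^1 = 0.421433
C(4,4)·0.74^4·0.26^0 = 0.299866
Sum = 0.9434

0.9434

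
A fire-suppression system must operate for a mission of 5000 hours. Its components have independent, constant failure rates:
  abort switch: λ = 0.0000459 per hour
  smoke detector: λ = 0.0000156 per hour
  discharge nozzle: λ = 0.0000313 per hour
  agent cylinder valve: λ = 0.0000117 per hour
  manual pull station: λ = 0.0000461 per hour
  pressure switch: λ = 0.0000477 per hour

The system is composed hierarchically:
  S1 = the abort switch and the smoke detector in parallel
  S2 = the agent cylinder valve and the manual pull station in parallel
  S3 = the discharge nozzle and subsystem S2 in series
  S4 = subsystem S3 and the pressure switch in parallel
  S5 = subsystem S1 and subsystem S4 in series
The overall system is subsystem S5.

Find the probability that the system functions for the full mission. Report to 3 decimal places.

0.952

R(abort switch) = exp(−0.0000459 × 5000) = 0.79493
R(smoke detector) = exp(−0.0000156 × 5000) = 0.92496
R(discharge nozzle) = exp(−0.0000313 × 5000) = 0.85513
R(agent cylinder valve) = exp(−0.0000117 × 5000) = 0.94318
R(manual pull station) = exp(−0.0000461 × 5000) = 0.79414
R(pressure switch) = exp(−0.0000477 × 5000) = 0.78781
Parallel (abort switch and smoke detector): 1 − (1 − 0.79493)(1 − 0.92496) = 0.98461
Parallel (agent cylinder valve and manual pull station): 1 − (1 − 0.94318)(1 − 0.79414) = 0.98830
Series (discharge nozzle and [0.98830]): 0.85513 × 0.98830 = 0.84512
Parallel ([0.84512] and pressure switch): 1 − (1 − 0.84512)(1 − 0.78781) = 0.96714
Series ([0.98461] and [0.96714]): 0.98461 × 0.96714 = 0.952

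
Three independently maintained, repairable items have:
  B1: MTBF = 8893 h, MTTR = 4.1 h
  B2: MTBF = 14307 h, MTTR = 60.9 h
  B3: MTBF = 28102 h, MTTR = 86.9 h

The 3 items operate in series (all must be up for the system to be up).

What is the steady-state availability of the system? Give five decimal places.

A(B1) = MTBF/(MTBF+MTTR) = 8893/(8893+4.1) = 0.999539
A(B2) = MTBF/(MTBF+MTTR) = 14307/(14307+60.9) = 0.995761
A(B3) = MTBF/(MTBF+MTTR) = 28102/(28102+86.9) = 0.996917
Series availability: 0.999539 × 0.995761 × 0.996917 = 0.99223

0.99223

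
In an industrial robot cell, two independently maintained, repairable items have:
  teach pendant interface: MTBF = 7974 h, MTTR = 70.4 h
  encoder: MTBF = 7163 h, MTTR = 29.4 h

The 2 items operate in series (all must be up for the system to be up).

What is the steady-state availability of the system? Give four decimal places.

0.9872

A(teach pendant interface) = MTBF/(MTBF+MTTR) = 7974/(7974+70.4) = 0.991249
A(encoder) = MTBF/(MTBF+MTTR) = 7163/(7163+29.4) = 0.995912
Series availability: 0.991249 × 0.995912 = 0.9872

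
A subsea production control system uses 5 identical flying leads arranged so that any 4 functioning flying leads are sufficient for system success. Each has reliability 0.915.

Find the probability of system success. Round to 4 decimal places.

0.9393

R = Σ_{i=4}^{5} C(5,i) p^i (1−p)^{5−i} with p = 0.915
C(5,4)·0.915^4·0.085^1 = 0.297902
C(5,5)·0.915^5·0.085^0 = 0.641365
Sum = 0.9393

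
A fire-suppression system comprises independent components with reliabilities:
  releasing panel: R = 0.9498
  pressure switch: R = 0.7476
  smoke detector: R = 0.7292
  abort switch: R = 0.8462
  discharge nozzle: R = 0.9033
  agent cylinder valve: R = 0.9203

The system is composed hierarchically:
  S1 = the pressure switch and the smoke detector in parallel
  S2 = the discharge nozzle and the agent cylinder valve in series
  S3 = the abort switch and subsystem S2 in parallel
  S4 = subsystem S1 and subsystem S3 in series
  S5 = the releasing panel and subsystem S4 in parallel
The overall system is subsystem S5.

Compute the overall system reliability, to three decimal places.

Parallel (pressure switch and smoke detector): 1 − (1 − 0.74760)(1 − 0.72920) = 0.93165
Series (discharge nozzle and agent cylinder valve): 0.90330 × 0.92030 = 0.83131
Parallel (abort switch and [0.83131]): 1 − (1 − 0.84620)(1 − 0.83131) = 0.97406
Series ([0.93165] and [0.97406]): 0.93165 × 0.97406 = 0.90748
Parallel (releasing panel and [0.90748]): 1 − (1 − 0.94980)(1 − 0.90748) = 0.995

0.995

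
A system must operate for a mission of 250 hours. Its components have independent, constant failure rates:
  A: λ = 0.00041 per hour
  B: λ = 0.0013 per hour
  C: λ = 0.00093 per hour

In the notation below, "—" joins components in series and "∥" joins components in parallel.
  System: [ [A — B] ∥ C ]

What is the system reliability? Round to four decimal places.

R(A) = exp(−0.00041 × 250) = 0.902578
R(B) = exp(−0.0013 × 250) = 0.722527
R(C) = exp(−0.00093 × 250) = 0.792550
Series (A and B): 0.902578 × 0.722527 = 0.652137
Parallel ([0.652137] and C): 1 − (1 − 0.652137)(1 − 0.792550) = 0.9278

0.9278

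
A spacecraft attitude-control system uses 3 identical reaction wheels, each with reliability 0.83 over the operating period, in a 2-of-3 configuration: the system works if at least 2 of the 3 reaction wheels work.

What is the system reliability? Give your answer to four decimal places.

0.9231

R = Σ_{i=2}^{3} C(3,i) p^i (1−p)^{3−i} with p = 0.83
C(3,2)·0.83^2·0.17^1 = 0.351339
C(3,3)·0.83^3·0.17^0 = 0.571787
Sum = 0.9231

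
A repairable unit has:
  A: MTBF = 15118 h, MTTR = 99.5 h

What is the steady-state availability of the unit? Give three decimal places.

A(A) = MTBF/(MTBF+MTTR) = 15118/(15118+99.5) = 0.993

0.993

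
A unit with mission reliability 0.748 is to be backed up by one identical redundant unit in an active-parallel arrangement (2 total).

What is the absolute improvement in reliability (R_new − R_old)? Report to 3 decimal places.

R_before = 0.748
R_after = 1 − (1 − 0.748)^2 = 0.936
ΔR = 0.936 − 0.748 = 0.188

0.188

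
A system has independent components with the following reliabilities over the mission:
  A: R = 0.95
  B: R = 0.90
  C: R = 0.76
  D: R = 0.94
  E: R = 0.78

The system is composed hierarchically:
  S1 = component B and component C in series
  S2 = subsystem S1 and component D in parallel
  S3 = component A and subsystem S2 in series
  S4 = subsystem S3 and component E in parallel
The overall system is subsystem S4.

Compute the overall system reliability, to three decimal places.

Series (B and C): 0.90000 × 0.76000 = 0.68400
Parallel ([0.68400] and D): 1 − (1 − 0.68400)(1 − 0.94000) = 0.98104
Series (A and [0.98104]): 0.95000 × 0.98104 = 0.93199
Parallel ([0.93199] and E): 1 − (1 − 0.93199)(1 − 0.78000) = 0.985

0.985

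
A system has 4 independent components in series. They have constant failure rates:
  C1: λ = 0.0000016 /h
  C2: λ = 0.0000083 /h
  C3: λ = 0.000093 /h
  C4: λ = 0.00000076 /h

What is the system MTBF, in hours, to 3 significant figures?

Series of exponential components: λ_sys = Σ λ_i
λ_sys = 0.0000016 + 0.0000083 + 0.000093 + 0.00000076 = 1.0366e-04 /h
MTBF = 1 / λ_sys = 9650 h

9650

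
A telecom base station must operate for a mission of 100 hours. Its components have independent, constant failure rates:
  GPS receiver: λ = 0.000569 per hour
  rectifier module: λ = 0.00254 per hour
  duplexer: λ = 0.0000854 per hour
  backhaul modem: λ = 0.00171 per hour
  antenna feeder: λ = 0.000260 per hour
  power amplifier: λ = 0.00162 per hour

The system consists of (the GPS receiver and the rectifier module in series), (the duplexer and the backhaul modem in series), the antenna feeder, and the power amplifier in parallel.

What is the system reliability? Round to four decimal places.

0.9998

R(GPS receiver) = exp(−0.000569 × 100) = 0.944689
R(rectifier module) = exp(−0.00254 × 100) = 0.775692
R(duplexer) = exp(−0.0000854 × 100) = 0.991496
R(backhaul modem) = exp(−0.00171 × 100) = 0.842822
R(antenna feeder) = exp(−0.000260 × 100) = 0.974335
R(power amplifier) = exp(−0.00162 × 100) = 0.850441
Series (GPS receiver and rectifier module): 0.944689 × 0.775692 = 0.732788
Series (duplexer and backhaul modem): 0.991496 × 0.842822 = 0.835655
Parallel ([0.732788], [0.835655], antenna feeder, and power amplifier): 1 − (1 − 0.732788)(1 − 0.835655)(1 − 0.974335)(1 − 0.850441) = 0.9998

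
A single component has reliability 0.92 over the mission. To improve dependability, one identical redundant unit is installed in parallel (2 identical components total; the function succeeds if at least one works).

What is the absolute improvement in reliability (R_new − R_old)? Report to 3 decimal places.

R_before = 0.92
R_after = 1 − (1 − 0.92)^2 = 0.994
ΔR = 0.994 − 0.92 = 0.074

0.074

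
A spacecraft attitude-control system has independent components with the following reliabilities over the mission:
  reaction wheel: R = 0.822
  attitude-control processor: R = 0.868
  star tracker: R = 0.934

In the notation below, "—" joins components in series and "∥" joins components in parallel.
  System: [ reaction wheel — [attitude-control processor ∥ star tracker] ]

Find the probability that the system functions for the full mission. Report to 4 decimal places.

Parallel (attitude-control processor and star tracker): 1 − (1 − 0.868000)(1 − 0.934000) = 0.991288
Series (reaction wheel and [0.991288]): 0.822000 × 0.991288 = 0.8148

0.8148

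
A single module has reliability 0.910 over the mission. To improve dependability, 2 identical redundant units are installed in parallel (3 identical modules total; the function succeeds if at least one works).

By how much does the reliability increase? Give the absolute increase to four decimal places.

R_before = 0.910
R_after = 1 − (1 − 0.910)^3 = 0.9993
ΔR = 0.9993 − 0.910 = 0.0893

0.0893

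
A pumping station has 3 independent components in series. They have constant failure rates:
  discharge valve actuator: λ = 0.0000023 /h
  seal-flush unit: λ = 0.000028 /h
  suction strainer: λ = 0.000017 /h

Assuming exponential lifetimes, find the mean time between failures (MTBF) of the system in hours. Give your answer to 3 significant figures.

21100

Series of exponential components: λ_sys = Σ λ_i
λ_sys = 0.0000023 + 0.000028 + 0.000017 = 4.7300e-05 /h
MTBF = 1 / λ_sys = 21100 h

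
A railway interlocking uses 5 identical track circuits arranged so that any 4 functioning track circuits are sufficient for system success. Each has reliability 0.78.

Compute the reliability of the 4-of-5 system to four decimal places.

0.6959

R = Σ_{i=4}^{5} C(5,i) p^i (1−p)^{5−i} with p = 0.78
C(5,4)·0.78^4·0.22^1 = 0.407166
C(5,5)·0.78^5·0.22^0 = 0.288717
Sum = 0.6959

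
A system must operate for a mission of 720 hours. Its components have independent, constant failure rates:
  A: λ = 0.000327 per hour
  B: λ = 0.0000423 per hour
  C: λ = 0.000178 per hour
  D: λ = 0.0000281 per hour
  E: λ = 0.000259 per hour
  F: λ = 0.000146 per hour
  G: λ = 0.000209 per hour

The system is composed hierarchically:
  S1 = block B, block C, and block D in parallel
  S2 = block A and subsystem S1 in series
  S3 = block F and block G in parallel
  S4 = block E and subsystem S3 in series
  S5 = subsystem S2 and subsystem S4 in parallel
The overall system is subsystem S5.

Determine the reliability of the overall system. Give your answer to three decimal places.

0.962

R(A) = exp(−0.000327 × 720) = 0.79022
R(B) = exp(−0.0000423 × 720) = 0.97000
R(C) = exp(−0.000178 × 720) = 0.87971
R(D) = exp(−0.0000281 × 720) = 0.97997
R(E) = exp(−0.000259 × 720) = 0.82988
R(F) = exp(−0.000146 × 720) = 0.90022
R(G) = exp(−0.000209 × 720) = 0.86029
Parallel (B, C, and D): 1 − (1 − 0.97000)(1 − 0.87971)(1 − 0.97997) = 0.99993
Series (A and [0.99993]): 0.79022 × 0.99993 = 0.79016
Parallel (F and G): 1 − (1 − 0.90022)(1 − 0.86029) = 0.98606
Series (E and [0.98606]): 0.82988 × 0.98606 = 0.81831
Parallel ([0.79016] and [0.81831]): 1 − (1 − 0.79016)(1 − 0.81831) = 0.962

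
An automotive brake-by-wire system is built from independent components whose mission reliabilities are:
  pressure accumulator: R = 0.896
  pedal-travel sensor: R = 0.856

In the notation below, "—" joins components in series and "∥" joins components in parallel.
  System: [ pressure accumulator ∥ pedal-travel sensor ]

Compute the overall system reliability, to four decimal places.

Parallel (pressure accumulator and pedal-travel sensor): 1 − (1 − 0.896000)(1 − 0.856000) = 0.9850

0.9850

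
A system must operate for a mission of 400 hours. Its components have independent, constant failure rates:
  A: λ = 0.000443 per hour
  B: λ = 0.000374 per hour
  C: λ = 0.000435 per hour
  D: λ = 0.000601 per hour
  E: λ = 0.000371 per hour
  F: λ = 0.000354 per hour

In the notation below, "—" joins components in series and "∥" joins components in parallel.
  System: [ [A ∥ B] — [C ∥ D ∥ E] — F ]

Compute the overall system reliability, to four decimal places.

R(A) = exp(−0.000443 × 400) = 0.837612
R(B) = exp(−0.000374 × 400) = 0.861052
R(C) = exp(−0.000435 × 400) = 0.840297
R(D) = exp(−0.000601 × 400) = 0.786313
R(E) = exp(−0.000371 × 400) = 0.862086
R(F) = exp(−0.000354 × 400) = 0.867968
Parallel (A and B): 1 − (1 − 0.837612)(1 − 0.861052) = 0.977437
Parallel (C, D, and E): 1 − (1 − 0.840297)(1 − 0.786313)(1 − 0.862086) = 0.995293
Series ([0.977437], [0.995293], and F): 0.977437 × 0.995293 × 0.867968 = 0.8444

0.8444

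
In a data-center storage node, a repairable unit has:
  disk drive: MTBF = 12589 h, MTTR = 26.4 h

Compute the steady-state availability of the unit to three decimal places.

0.998

A(disk drive) = MTBF/(MTBF+MTTR) = 12589/(12589+26.4) = 0.998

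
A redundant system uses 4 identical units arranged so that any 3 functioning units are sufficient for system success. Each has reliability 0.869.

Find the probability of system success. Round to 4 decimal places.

0.9141

R = Σ_{i=3}^{4} C(4,i) p^i (1−p)^{4−i} with p = 0.869
C(4,3)·0.869^3·0.131^1 = 0.343867
C(4,4)·0.869^4·0.131^0 = 0.570268
Sum = 0.9141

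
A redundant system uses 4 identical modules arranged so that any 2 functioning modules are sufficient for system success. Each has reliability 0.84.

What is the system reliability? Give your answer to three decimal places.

R = Σ_{i=2}^{4} C(4,i) p^i (1−p)^{4−i} with p = 0.84
C(4,2)·0.84^2·0.16^2 = 0.10838
C(4,3)·0.84^3·0.16^1 = 0.37933
C(4,4)·0.84^4·0.16^0 = 0.49787
Sum = 0.986

0.986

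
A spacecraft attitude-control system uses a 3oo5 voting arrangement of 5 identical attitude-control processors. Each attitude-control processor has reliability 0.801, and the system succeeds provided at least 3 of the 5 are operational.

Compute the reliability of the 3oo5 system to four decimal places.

0.9428

R = Σ_{i=3}^{5} C(5,i) p^i (1−p)^{5−i} with p = 0.801
C(5,3)·0.801^3·0.199^2 = 0.203518
C(5,4)·0.801^4·0.199^1 = 0.409594
C(5,5)·0.801^5·0.199^0 = 0.329733
Sum = 0.9428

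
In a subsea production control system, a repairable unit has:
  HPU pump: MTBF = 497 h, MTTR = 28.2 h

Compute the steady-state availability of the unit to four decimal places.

A(HPU pump) = MTBF/(MTBF+MTTR) = 497/(497+28.2) = 0.9463

0.9463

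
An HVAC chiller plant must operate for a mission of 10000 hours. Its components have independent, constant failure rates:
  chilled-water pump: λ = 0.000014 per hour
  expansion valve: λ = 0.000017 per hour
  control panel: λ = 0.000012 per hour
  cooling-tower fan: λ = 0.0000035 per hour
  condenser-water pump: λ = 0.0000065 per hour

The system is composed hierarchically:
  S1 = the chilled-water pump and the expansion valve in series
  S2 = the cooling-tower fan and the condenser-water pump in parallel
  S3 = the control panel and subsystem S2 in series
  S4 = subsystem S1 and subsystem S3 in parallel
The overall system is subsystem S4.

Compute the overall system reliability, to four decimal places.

0.9693

R(chilled-water pump) = exp(−0.000014 × 10000) = 0.869358
R(expansion valve) = exp(−0.000017 × 10000) = 0.843665
R(control panel) = exp(−0.000012 × 10000) = 0.886920
R(cooling-tower fan) = exp(−0.0000035 × 10000) = 0.965605
R(condenser-water pump) = exp(−0.0000065 × 10000) = 0.937067
Series (chilled-water pump and expansion valve): 0.869358 × 0.843665 = 0.733447
Parallel (cooling-tower fan and condenser-water pump): 1 − (1 − 0.965605)(1 − 0.937067) = 0.997835
Series (control panel and [0.997835]): 0.886920 × 0.997835 = 0.885000
Parallel ([0.733447] and [0.885000]): 1 − (1 − 0.733447)(1 − 0.885000) = 0.9693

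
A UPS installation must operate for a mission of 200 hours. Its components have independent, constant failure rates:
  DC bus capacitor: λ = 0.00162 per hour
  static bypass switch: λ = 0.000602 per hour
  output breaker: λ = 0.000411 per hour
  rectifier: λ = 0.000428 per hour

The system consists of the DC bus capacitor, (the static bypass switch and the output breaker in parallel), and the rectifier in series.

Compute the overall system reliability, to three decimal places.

0.658

R(DC bus capacitor) = exp(−0.00162 × 200) = 0.72325
R(static bypass switch) = exp(−0.000602 × 200) = 0.88657
R(output breaker) = exp(−0.000411 × 200) = 0.92109
R(rectifier) = exp(−0.000428 × 200) = 0.91796
Parallel (static bypass switch and output breaker): 1 − (1 − 0.88657)(1 − 0.92109) = 0.99105
Series (DC bus capacitor, [0.99105], and rectifier): 0.72325 × 0.99105 × 0.91796 = 0.658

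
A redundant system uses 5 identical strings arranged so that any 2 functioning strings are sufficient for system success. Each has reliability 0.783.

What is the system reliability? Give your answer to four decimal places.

0.9908

R = Σ_{i=2}^{5} C(5,i) p^i (1−p)^{5−i} with p = 0.783
C(5,2)·0.783^2·0.217^3 = 0.062647
C(5,3)·0.783^3·0.217^2 = 0.226050
C(5,4)·0.783^4·0.217^1 = 0.407828
C(5,5)·0.783^5·0.217^0 = 0.294313
Sum = 0.9908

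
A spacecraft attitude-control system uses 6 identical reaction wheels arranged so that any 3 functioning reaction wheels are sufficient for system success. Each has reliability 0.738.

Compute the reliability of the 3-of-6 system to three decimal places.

0.956

R = Σ_{i=3}^{6} C(6,i) p^i (1−p)^{6−i} with p = 0.738
C(6,3)·0.738^3·0.262^3 = 0.14458
C(6,4)·0.738^4·0.262^2 = 0.30544
C(6,5)·0.738^5·0.262^1 = 0.34414
C(6,6)·0.738^6·0.262^0 = 0.16156
Sum = 0.956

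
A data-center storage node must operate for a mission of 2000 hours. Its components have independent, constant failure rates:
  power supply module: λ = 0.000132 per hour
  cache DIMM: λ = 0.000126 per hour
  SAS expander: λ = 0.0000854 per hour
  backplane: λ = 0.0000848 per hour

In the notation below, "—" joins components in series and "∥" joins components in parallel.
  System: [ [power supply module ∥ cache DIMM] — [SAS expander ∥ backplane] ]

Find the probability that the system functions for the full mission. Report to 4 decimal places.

R(power supply module) = exp(−0.000132 × 2000) = 0.767974
R(cache DIMM) = exp(−0.000126 × 2000) = 0.777245
R(SAS expander) = exp(−0.0000854 × 2000) = 0.842990
R(backplane) = exp(−0.0000848 × 2000) = 0.844002
Parallel (power supply module and cache DIMM): 1 − (1 − 0.767974)(1 − 0.777245) = 0.948315
Parallel (SAS expander and backplane): 1 − (1 − 0.842990)(1 − 0.844002) = 0.975507
Series ([0.948315] and [0.975507]): 0.948315 × 0.975507 = 0.9251

0.9251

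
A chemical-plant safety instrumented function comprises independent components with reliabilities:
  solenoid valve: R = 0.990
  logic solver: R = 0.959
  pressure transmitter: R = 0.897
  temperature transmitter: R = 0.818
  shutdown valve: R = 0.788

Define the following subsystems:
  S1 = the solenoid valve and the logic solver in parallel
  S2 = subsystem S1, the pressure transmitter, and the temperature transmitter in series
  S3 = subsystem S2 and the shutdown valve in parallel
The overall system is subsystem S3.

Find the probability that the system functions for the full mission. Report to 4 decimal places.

Parallel (solenoid valve and logic solver): 1 − (1 − 0.990000)(1 − 0.959000) = 0.999590
Series ([0.999590], pressure transmitter, and temperature transmitter): 0.999590 × 0.897000 × 0.818000 = 0.733445
Parallel ([0.733445] and shutdown valve): 1 − (1 − 0.733445)(1 − 0.788000) = 0.9435

0.9435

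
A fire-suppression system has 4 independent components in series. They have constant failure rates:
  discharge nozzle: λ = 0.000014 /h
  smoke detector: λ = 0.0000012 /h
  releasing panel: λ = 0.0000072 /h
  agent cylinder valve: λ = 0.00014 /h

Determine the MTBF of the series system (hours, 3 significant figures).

6160

Series of exponential components: λ_sys = Σ λ_i
λ_sys = 0.000014 + 0.0000012 + 0.0000072 + 0.00014 = 1.6240e-04 /h
MTBF = 1 / λ_sys = 6160 h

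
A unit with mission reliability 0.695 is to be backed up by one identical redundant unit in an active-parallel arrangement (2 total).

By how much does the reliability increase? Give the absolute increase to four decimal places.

R_before = 0.695
R_after = 1 − (1 − 0.695)^2 = 0.9070
ΔR = 0.9070 − 0.695 = 0.2120

0.2120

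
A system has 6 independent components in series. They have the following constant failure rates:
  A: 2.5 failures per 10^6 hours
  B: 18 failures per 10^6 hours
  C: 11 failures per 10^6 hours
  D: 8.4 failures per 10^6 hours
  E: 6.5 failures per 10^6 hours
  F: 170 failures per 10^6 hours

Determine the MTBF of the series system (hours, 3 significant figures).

Series of exponential components: λ_sys = Σ λ_i
λ_sys = 0.0000025 + 0.000018 + 0.000011 + 0.0000084 + 0.0000065 + 0.00017 = 2.1640e-04 /h
MTBF = 1 / λ_sys = 4620 h

4620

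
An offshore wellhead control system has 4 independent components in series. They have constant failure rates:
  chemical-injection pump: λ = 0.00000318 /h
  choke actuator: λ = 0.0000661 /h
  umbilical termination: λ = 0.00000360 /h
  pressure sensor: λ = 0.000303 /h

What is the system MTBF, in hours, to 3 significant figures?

Series of exponential components: λ_sys = Σ λ_i
λ_sys = 0.00000318 + 0.0000661 + 0.00000360 + 0.000303 = 3.7588e-04 /h
MTBF = 1 / λ_sys = 2660 h

2660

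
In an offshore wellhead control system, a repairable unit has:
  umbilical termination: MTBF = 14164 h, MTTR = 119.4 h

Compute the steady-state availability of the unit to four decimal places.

0.9916

A(umbilical termination) = MTBF/(MTBF+MTTR) = 14164/(14164+119.4) = 0.9916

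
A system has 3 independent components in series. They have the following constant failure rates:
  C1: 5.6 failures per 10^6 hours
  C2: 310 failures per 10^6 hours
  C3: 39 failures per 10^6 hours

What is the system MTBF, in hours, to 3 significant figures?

Series of exponential components: λ_sys = Σ λ_i
λ_sys = 0.0000056 + 0.00031 + 0.000039 = 3.5460e-04 /h
MTBF = 1 / λ_sys = 2820 h

2820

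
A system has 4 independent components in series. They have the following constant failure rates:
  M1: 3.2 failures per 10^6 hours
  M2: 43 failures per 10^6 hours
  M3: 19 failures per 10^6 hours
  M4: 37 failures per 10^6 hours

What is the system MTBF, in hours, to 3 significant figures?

9780

Series of exponential components: λ_sys = Σ λ_i
λ_sys = 0.0000032 + 0.000043 + 0.000019 + 0.000037 = 1.0220e-04 /h
MTBF = 1 / λ_sys = 9780 h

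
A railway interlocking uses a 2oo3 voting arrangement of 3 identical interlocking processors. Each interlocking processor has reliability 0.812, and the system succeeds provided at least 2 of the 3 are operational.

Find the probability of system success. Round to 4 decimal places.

R = Σ_{i=2}^{3} C(3,i) p^i (1−p)^{3−i} with p = 0.812
C(3,2)·0.812^2·0.188^1 = 0.371870
C(3,3)·0.812^3·0.188^0 = 0.535387
Sum = 0.9073

0.9073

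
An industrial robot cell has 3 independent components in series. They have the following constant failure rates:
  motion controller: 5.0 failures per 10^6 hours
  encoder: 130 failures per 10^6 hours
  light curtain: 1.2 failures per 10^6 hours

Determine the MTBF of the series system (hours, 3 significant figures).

Series of exponential components: λ_sys = Σ λ_i
λ_sys = 0.0000050 + 0.00013 + 0.0000012 = 1.3620e-04 /h
MTBF = 1 / λ_sys = 7340 h

7340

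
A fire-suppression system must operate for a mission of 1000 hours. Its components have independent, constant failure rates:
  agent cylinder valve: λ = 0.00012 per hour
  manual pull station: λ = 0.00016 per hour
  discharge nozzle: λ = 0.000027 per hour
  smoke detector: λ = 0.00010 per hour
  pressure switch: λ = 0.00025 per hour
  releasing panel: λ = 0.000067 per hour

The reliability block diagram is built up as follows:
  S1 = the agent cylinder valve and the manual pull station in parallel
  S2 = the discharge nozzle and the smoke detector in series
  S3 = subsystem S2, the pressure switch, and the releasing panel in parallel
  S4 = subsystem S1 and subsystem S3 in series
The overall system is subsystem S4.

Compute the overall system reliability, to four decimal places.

0.9816

R(agent cylinder valve) = exp(−0.00012 × 1000) = 0.886920
R(manual pull station) = exp(−0.00016 × 1000) = 0.852144
R(discharge nozzle) = exp(−0.000027 × 1000) = 0.973361
R(smoke detector) = exp(−0.00010 × 1000) = 0.904837
R(pressure switch) = exp(−0.00025 × 1000) = 0.778801
R(releasing panel) = exp(−0.000067 × 1000) = 0.935195
Parallel (agent cylinder valve and manual pull station): 1 − (1 − 0.886920)(1 − 0.852144) = 0.983280
Series (discharge nozzle and smoke detector): 0.973361 × 0.904837 = 0.880733
Parallel ([0.880733], pressure switch, and releasing panel): 1 − (1 − 0.880733)(1 − 0.778801)(1 − 0.935195) = 0.998290
Series ([0.983280] and [0.998290]): 0.983280 × 0.998290 = 0.9816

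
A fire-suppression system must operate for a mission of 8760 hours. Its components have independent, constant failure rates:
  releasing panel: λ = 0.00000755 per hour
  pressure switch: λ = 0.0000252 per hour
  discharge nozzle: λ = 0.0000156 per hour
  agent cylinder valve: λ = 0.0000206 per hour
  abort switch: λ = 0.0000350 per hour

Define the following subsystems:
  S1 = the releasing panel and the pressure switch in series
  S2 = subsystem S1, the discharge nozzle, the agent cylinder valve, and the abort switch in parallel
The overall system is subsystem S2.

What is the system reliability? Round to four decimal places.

R(releasing panel) = exp(−0.00000755 × 8760) = 0.936002
R(pressure switch) = exp(−0.0000252 × 8760) = 0.801916
R(discharge nozzle) = exp(−0.0000156 × 8760) = 0.872270
R(agent cylinder valve) = exp(−0.0000206 × 8760) = 0.834889
R(abort switch) = exp(−0.0000350 × 8760) = 0.735945
Series (releasing panel and pressure switch): 0.936002 × 0.801916 = 0.750595
Parallel ([0.750595], discharge nozzle, agent cylinder valve, and abort switch): 1 − (1 − 0.750595)(1 − 0.872270)(1 − 0.834889)(1 − 0.735945) = 0.9986

0.9986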